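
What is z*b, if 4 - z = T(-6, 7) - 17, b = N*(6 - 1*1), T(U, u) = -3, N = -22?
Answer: -2640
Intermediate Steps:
b = -110 (b = -22*(6 - 1*1) = -22*(6 - 1) = -22*5 = -110)
z = 24 (z = 4 - (-3 - 17) = 4 - 1*(-20) = 4 + 20 = 24)
z*b = 24*(-110) = -2640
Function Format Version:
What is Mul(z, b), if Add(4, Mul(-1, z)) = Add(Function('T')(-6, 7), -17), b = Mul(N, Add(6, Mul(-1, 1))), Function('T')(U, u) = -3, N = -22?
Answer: -2640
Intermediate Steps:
b = -110 (b = Mul(-22, Add(6, Mul(-1, 1))) = Mul(-22, Add(6, -1)) = Mul(-22, 5) = -110)
z = 24 (z = Add(4, Mul(-1, Add(-3, -17))) = Add(4, Mul(-1, -20)) = Add(4, 20) = 24)
Mul(z, b) = Mul(24, -110) = -2640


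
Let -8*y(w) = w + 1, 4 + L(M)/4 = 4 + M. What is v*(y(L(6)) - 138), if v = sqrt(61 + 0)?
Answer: -1129*sqrt(61)/8 ≈ -1102.2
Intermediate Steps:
L(M) = 4*M (L(M) = -16 + 4*(4 + M) = -16 + (16 + 4*M) = 4*M)
y(w) = -1/8 - w/8 (y(w) = -(w + 1)/8 = -(1 + w)/8 = -1/8 - w/8)
v = sqrt(61) ≈ 7.8102
v*(y(L(6)) - 138) = sqrt(61)*((-1/8 - 6/2) - 138) = sqrt(61)*((-1/8 - 1/8*24) - 138) = sqrt(61)*((-1/8 - 3) - 138) = sqrt(61)*(-25/8 - 138) = sqrt(61)*(-1129/8) = -1129*sqrt(61)/8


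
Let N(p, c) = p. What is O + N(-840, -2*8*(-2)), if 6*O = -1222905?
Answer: -409315/2 ≈ -2.0466e+5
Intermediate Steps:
O = -407635/2 (O = (⅙)*(-1222905) = -407635/2 ≈ -2.0382e+5)
O + N(-840, -2*8*(-2)) = -407635/2 - 840 = -409315/2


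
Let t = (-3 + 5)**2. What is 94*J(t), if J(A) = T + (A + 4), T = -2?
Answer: 564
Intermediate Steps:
t = 4 (t = 2**2 = 4)
J(A) = 2 + A (J(A) = -2 + (A + 4) = -2 + (4 + A) = 2 + A)
94*J(t) = 94*(2 + 4) = 94*6 = 564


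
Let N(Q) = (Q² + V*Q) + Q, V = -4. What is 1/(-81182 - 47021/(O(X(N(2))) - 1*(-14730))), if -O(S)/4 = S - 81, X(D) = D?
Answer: -15062/1222810305 ≈ -1.2318e-5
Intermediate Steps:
N(Q) = Q² - 3*Q (N(Q) = (Q² - 4*Q) + Q = Q² - 3*Q)
O(S) = 324 - 4*S (O(S) = -4*(S - 81) = -4*(-81 + S) = 324 - 4*S)
1/(-81182 - 47021/(O(X(N(2))) - 1*(-14730))) = 1/(-81182 - 47021/((324 - 8*(-3 + 2)) - 1*(-14730))) = 1/(-81182 - 47021/((324 - 8*(-1)) + 14730)) = 1/(-81182 - 47021/((324 - 4*(-2)) + 14730)) = 1/(-81182 - 47021/((324 + 8) + 14730)) = 1/(-81182 - 47021/(332 + 14730)) = 1/(-81182 - 47021/15062) = 1/(-1222810305/15062) = -15062/1222810305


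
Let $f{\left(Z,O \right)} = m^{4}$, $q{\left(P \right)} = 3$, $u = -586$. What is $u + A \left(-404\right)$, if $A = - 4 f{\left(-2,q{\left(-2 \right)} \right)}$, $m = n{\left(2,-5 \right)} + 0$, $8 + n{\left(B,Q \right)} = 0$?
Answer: $6618550$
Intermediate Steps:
$n{\left(B,Q \right)} = -8$ ($n{\left(B,Q \right)} = -8 + 0 = -8$)
$m = -8$ ($m = -8 + 0 = -8$)
$f{\left(Z,O \right)} = 4096$ ($f{\left(Z,O \right)} = \left(-8\right)^{4} = 4096$)
$A = -16384$ ($A = \left(-4\right) 4096 = -16384$)
$u + A \left(-404\right) = -586 - -6619136 = -586 + 6619136 = 6618550$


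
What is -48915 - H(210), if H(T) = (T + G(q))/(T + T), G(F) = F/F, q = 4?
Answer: -20544511/420 ≈ -48916.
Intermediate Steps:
G(F) = 1
H(T) = (1 + T)/(2*T) (H(T) = (T + 1)/(T + T) = (1 + T)/((2*T)) = (1 + T)*(1/(2*T)) = (1 + T)/(2*T))
-48915 - H(210) = -48915 - (1 + 210)/(2*210) = -48915 - 211/(2*210) = -48915 - 1*211/420 = -48915 - 211/420 = -20544511/420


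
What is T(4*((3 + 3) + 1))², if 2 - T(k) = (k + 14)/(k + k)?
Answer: 25/16 ≈ 1.5625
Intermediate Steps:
T(k) = 2 - (14 + k)/(2*k) (T(k) = 2 - (k + 14)/(k + k) = 2 - (14 + k)/(2*k))
T(4*((3 + 3) + 1))² = (3/2 - 7*1/(4*((3 + 3) + 1)))² = (3/2 - 7*1/(4*(6 + 1)))² = (3/2 - 7/(4*7))² = (3/2 - 7/28)² = (3/2 - 7*1/28)² = (3/2 - ¼)² = (5/4)² = 25/16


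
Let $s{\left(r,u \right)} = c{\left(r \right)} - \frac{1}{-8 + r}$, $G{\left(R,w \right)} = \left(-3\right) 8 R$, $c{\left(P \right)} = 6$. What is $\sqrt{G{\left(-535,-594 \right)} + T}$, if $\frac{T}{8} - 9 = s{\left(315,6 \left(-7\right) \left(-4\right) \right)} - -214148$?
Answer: $\frac{10 \sqrt{1626873434}}{307} \approx 1313.8$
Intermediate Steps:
$G{\left(R,w \right)} = - 24 R$
$s{\left(r,u \right)} = 6 - \frac{1}{-8 + r}$
$T = \frac{525984320}{307}$ ($T = 72 + 8 \left(\frac{-49 + 6 \cdot 315}{-8 + 315} - -214148\right) = 72 + 8 \left(\frac{-49 + 1890}{307} + 214148\right) = 72 + 8 \left(\frac{1}{307} \cdot 1841 + 214148\right) = 72 + 8 \left(\frac{1841}{307} + 214148\right) = 72 + 8 \cdot \frac{65745277}{307} = 72 + \frac{525962216}{307} = \frac{525984320}{307} \approx 1.7133 \cdot 10^{6}$)
$\sqrt{G{\left(-535,-594 \right)} + T} = \sqrt{\left(-24\right) \left(-535\right) + \frac{525984320}{307}} = \sqrt{12840 + \frac{525984320}{307}} = \sqrt{\frac{529926200}{307}} = \frac{10 \sqrt{1626873434}}{307}$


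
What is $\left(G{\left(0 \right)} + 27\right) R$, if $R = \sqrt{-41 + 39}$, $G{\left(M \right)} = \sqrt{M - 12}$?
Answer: $- 2 \sqrt{6} + 27 i \sqrt{2} \approx -4.899 + 38.184 i$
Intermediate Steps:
$G{\left(M \right)} = \sqrt{-12 + M}$
$R = i \sqrt{2}$ ($R = \sqrt{-2} = i \sqrt{2} \approx 1.4142 i$)
$\left(G{\left(0 \right)} + 27\right) R = \left(\sqrt{-12 + 0} + 27\right) i \sqrt{2} = \left(\sqrt{-12} + 27\right) i \sqrt{2} = \left(2 i \sqrt{3} + 27\right) i \sqrt{2} = \left(27 + 2 i \sqrt{3}\right) i \sqrt{2} = i \sqrt{2} \left(27 + 2 i \sqrt{3}\right)$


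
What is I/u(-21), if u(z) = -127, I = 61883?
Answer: -61883/127 ≈ -487.27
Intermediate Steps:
I/u(-21) = 61883/(-127) = 61883*(-1/127) = -61883/127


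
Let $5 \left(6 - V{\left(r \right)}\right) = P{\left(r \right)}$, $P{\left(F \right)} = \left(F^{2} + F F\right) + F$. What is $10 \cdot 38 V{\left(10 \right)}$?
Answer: $-13680$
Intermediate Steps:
$P{\left(F \right)} = F + 2 F^{2}$ ($P{\left(F \right)} = \left(F^{2} + F^{2}\right) + F = 2 F^{2} + F = F + 2 F^{2}$)
$V{\left(r \right)} = 6 - \frac{r \left(1 + 2 r\right)}{5}$
$10 \cdot 38 V{\left(10 \right)} = 10 \cdot 38 \left(6 - 2 \left(1 + 2 \cdot 10\right)\right) = 380 \left(6 - 2 \left(1 + 20\right)\right) = 380 \left(6 - 2 \cdot 21\right) = 380 \left(6 - 42\right) = 380 \left(-36\right) = -13680$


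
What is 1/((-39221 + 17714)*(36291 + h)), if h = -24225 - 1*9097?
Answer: -1/63854283 ≈ -1.5661e-8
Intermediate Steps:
h = -33322 (h = -24225 - 9097 = -33322)
1/((-39221 + 17714)*(36291 + h)) = 1/((-39221 + 17714)*(36291 - 33322)) = 1/(-21507*2969) = 1/(-63854283) = -1/63854283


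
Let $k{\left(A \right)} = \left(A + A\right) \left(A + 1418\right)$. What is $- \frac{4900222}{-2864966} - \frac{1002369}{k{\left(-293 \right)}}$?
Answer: $\frac{1017037409659}{314788139250} \approx 3.2309$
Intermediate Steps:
$k{\left(A \right)} = 2 A \left(1418 + A\right)$
$- \frac{4900222}{-2864966} - \frac{1002369}{k{\left(-293 \right)}} = - \frac{4900222}{-2864966} - \frac{1002369}{2 \left(-293\right) \left(1418 - 293\right)} = \left(-4900222\right) \left(- \frac{1}{2864966}\right) - \frac{1002369}{2 \left(-293\right) 1125} = \frac{2450111}{1432483} - \frac{1002369}{-659250} = \frac{2450111}{1432483} - - \frac{334123}{219750} = \frac{2450111}{1432483} + \frac{334123}{219750} = \frac{1017037409659}{314788139250}$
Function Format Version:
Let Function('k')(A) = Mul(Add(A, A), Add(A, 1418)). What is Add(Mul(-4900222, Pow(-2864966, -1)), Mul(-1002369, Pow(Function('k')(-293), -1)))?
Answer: Rational(1017037409659, 314788139250) ≈ 3.2309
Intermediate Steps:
Function('k')(A) = Mul(2, A, Add(1418, A)) (Function('k')(A) = Mul(Mul(2, A), Add(1418, A)) = Mul(2, A, Add(1418, A)))
Add(Mul(-4900222, Pow(-2864966, -1)), Mul(-1002369, Pow(Function('k')(-293), -1))) = Add(Mul(-4900222, Pow(-2864966, -1)), Mul(-1002369, Pow(Mul(2, -293, Add(1418, -293)), -1))) = Add(Mul(-4900222, Rational(-1, 2864966)), Mul(-1002369, Pow(Mul(2, -293, 1125), -1))) = Add(Rational(2450111, 1432483), Mul(-1002369, Pow(-659250, -1))) = Add(Rational(2450111, 1432483), Mul(-1002369, Rational(-1, 659250))) = Add(Rational(2450111, 1432483), Rational(334123, 219750)) = Rational(1017037409659, 314788139250)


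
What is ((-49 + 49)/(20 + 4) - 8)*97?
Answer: -776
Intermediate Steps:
((-49 + 49)/(20 + 4) - 8)*97 = (0/24 - 8)*97 = (0*(1/24) - 8)*97 = (0 - 8)*97 = -8*97 = -776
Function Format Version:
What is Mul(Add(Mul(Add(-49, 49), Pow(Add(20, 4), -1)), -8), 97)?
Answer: -776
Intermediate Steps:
Mul(Add(Mul(Add(-49, 49), Pow(Add(20, 4), -1)), -8), 97) = Mul(Add(Mul(0, Pow(24, -1)), -8), 97) = Mul(Add(Mul(0, Rational(1, 24)), -8), 97) = Mul(Add(0, -8), 97) = Mul(-8, 97) = -776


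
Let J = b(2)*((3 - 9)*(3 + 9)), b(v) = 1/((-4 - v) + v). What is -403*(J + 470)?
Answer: -196664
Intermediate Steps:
b(v) = -¼ (b(v) = 1/(-4) = -¼)
J = 18 (J = -(3 - 9)*(3 + 9)/4 = -(-3)*12/2 = -¼*(-72) = 18)
-403*(J + 470) = -403*(18 + 470) = -403*488 = -196664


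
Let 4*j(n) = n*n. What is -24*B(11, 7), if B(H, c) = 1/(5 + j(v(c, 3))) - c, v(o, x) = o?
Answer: 3832/23 ≈ 166.61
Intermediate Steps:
j(n) = n**2/4 (j(n) = (n*n)/4 = n**2/4)
B(H, c) = 1/(5 + c**2/4) - c
-24*B(11, 7) = -24*(4 - 1*7**3 - 20*7)/(20 + 7**2) = -24*(4 - 1*343 - 140)/(20 + 49) = -24*(4 - 343 - 140)/69 = -8*(-479)/23 = -24*(-479/69) = 3832/23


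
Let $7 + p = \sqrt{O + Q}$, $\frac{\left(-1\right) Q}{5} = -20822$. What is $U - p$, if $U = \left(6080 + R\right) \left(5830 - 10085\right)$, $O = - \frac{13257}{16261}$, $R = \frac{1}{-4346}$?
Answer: $- \frac{112432723723}{4346} - \frac{\sqrt{27528563225233}}{16261} \approx -2.5871 \cdot 10^{7}$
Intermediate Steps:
$R = - \frac{1}{4346} \approx -0.0002301$
$O = - \frac{13257}{16261}$ ($O = \left(-13257\right) \frac{1}{16261} = - \frac{13257}{16261} \approx -0.81526$)
$Q = 104110$ ($Q = \left(-5\right) \left(-20822\right) = 104110$)
$p = -7 + \frac{\sqrt{27528563225233}}{16261}$ ($p = -7 + \sqrt{- \frac{13257}{16261} + 104110} = -7 + \sqrt{\frac{1692919453}{16261}} = -7 + \frac{\sqrt{27528563225233}}{16261} \approx 315.66$)
$U = - \frac{112432754145}{4346}$ ($U = \left(6080 - \frac{1}{4346}\right) \left(5830 - 10085\right) = \frac{26423679}{4346} \left(-4255\right) = - \frac{112432754145}{4346} \approx -2.587 \cdot 10^{7}$)
$U - p = - \frac{112432754145}{4346} - \left(-7 + \frac{\sqrt{27528563225233}}{16261}\right) = - \frac{112432754145}{4346} + \left(7 - \frac{\sqrt{27528563225233}}{16261}\right) = - \frac{112432723723}{4346} - \frac{\sqrt{27528563225233}}{16261}$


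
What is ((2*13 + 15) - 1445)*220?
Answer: -308880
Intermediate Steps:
((2*13 + 15) - 1445)*220 = ((26 + 15) - 1445)*220 = (41 - 1445)*220 = -1404*220 = -308880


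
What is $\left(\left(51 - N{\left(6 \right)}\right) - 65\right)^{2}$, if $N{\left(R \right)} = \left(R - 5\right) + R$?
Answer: $441$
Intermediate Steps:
$N{\left(R \right)} = -5 + 2 R$ ($N{\left(R \right)} = \left(-5 + R\right) + R = -5 + 2 R$)
$\left(\left(51 - N{\left(6 \right)}\right) - 65\right)^{2} = \left(\left(51 - \left(-5 + 2 \cdot 6\right)\right) - 65\right)^{2} = \left(\left(51 - \left(-5 + 12\right)\right) - 65\right)^{2} = \left(\left(51 - 7\right) - 65\right)^{2} = \left(44 - 65\right)^{2} = \left(-21\right)^{2} = 441$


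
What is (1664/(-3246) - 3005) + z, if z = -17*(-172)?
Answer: -132295/1623 ≈ -81.513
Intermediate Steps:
z = 2924
(1664/(-3246) - 3005) + z = (1664/(-3246) - 3005) + 2924 = (1664*(-1/3246) - 3005) + 2924 = (-832/1623 - 3005) + 2924 = -4877947/1623 + 2924 = -132295/1623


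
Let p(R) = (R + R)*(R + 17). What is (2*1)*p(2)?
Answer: 152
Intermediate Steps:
p(R) = 2*R*(17 + R) (p(R) = (2*R)*(17 + R) = 2*R*(17 + R))
(2*1)*p(2) = (2*1)*(2*2*(17 + 2)) = 2*(2*2*19) = 2*76 = 152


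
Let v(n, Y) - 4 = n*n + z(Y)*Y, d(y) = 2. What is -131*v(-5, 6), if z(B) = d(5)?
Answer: -5371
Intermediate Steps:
z(B) = 2
v(n, Y) = 4 + n**2 + 2*Y (v(n, Y) = 4 + (n*n + 2*Y) = 4 + (n**2 + 2*Y) = 4 + n**2 + 2*Y)
-131*v(-5, 6) = -131*(4 + (-5)**2 + 2*6) = -131*(4 + 25 + 12) = -131*41 = -5371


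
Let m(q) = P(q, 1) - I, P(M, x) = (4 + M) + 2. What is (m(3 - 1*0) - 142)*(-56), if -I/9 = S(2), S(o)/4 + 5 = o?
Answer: 13496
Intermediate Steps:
P(M, x) = 6 + M
S(o) = -20 + 4*o
I = 108 (I = -9*(-20 + 4*2) = -9*(-20 + 8) = -9*(-12) = 108)
m(q) = -102 + q (m(q) = (6 + q) - 1*108 = (6 + q) - 108 = -102 + q)
(m(3 - 1*0) - 142)*(-56) = ((-102 + (3 - 1*0)) - 142)*(-56) = ((-102 + (3 + 0)) - 142)*(-56) = ((-102 + 3) - 142)*(-56) = (-99 - 142)*(-56) = -241*(-56) = 13496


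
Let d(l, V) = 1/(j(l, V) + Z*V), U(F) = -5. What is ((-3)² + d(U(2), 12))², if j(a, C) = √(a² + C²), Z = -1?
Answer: 100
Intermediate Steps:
j(a, C) = √(C² + a²)
d(l, V) = 1/(√(V² + l²) - V)
((-3)² + d(U(2), 12))² = ((-3)² + 1/(√(12² + (-5)²) - 1*12))² = (9 + 1/(√(144 + 25) - 12))² = (9 + 1/(√169 - 12))² = (9 + 1/(13 - 12))² = (9 + 1/1)² = (9 + 1)² = 10² = 100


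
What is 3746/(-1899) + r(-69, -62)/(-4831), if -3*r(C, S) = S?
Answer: -18136172/9174069 ≈ -1.9769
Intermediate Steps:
r(C, S) = -S/3
3746/(-1899) + r(-69, -62)/(-4831) = 3746/(-1899) - 1/3*(-62)/(-4831) = 3746*(-1/1899) + (62/3)*(-1/4831) = -3746/1899 - 62/14493 = -18136172/9174069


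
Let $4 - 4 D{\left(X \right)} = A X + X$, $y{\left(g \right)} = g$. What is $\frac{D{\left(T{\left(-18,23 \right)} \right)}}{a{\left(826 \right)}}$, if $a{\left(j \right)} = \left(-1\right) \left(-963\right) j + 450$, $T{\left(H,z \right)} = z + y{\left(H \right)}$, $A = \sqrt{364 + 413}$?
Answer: $- \frac{1}{3183552} - \frac{5 \sqrt{777}}{3183552} \approx -4.4093 \cdot 10^{-5}$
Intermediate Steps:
$A = \sqrt{777} \approx 27.875$
$T{\left(H,z \right)} = H + z$ ($T{\left(H,z \right)} = z + H = H + z$)
$a{\left(j \right)} = 450 + 963 j$ ($a{\left(j \right)} = 963 j + 450 = 450 + 963 j$)
$D{\left(X \right)} = 1 - \frac{X}{4} - \frac{X \sqrt{777}}{4}$ ($D{\left(X \right)} = 1 - \frac{\sqrt{777} X + X}{4} = 1 - \frac{X \sqrt{777} + X}{4} = 1 - \frac{X + X \sqrt{777}}{4} = 1 - \left(\frac{X}{4} + \frac{X \sqrt{777}}{4}\right) = 1 - \frac{X}{4} - \frac{X \sqrt{777}}{4}$)
$\frac{D{\left(T{\left(-18,23 \right)} \right)}}{a{\left(826 \right)}} = \frac{1 - \frac{-18 + 23}{4} - \frac{\left(-18 + 23\right) \sqrt{777}}{4}}{450 + 963 \cdot 826} = \frac{1 - \frac{5}{4} - \frac{5 \sqrt{777}}{4}}{450 + 795438} = \frac{1 - \frac{5}{4} - \frac{5 \sqrt{777}}{4}}{795888} = \left(- \frac{1}{4} - \frac{5 \sqrt{777}}{4}\right) \frac{1}{795888} = - \frac{1}{3183552} - \frac{5 \sqrt{777}}{3183552}$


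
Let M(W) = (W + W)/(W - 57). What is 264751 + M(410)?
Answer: 93457923/353 ≈ 2.6475e+5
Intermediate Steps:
M(W) = 2*W/(-57 + W) (M(W) = (2*W)/(-57 + W) = 2*W/(-57 + W))
264751 + M(410) = 264751 + 2*410/(-57 + 410) = 264751 + 2*410/353 = 264751 + 2*410*(1/353) = 264751 + 820/353 = 93457923/353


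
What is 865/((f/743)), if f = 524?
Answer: 642695/524 ≈ 1226.5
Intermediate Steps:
865/((f/743)) = 865/((524/743)) = 865/((524*(1/743))) = 865/(524/743) = 865*(743/524) = 642695/524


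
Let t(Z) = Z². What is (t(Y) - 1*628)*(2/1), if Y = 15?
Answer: -806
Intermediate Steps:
(t(Y) - 1*628)*(2/1) = (15² - 1*628)*(2/1) = (225 - 628)*(2*1) = -403*2 = -806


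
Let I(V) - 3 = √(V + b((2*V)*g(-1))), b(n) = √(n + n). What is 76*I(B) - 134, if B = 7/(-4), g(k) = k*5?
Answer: 94 + 38*√(-7 + 4*√35) ≈ 249.12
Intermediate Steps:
g(k) = 5*k
b(n) = √2*√n (b(n) = √(2*n) = √2*√n)
B = -7/4 (B = 7*(-¼) = -7/4 ≈ -1.7500)
I(V) = 3 + √(V + 2*√5*√(-V)) (I(V) = 3 + √(V + √2*√((2*V)*(5*(-1)))) = 3 + √(V + √2*√((2*V)*(-5))) = 3 + √(V + √2*√(-10*V)) = 3 + √(V + √2*(√10*√(-V))) = 3 + √(V + 2*√5*√(-V)))
76*I(B) - 134 = 76*(3 + √(-7/4 + 2*√5*√(-1*(-7/4)))) - 134 = 76*(3 + √(-7/4 + 2*√5*√(7/4))) - 134 = 76*(3 + √(-7/4 + 2*√5*(√7/2))) - 134 = 76*(3 + √(-7/4 + √35)) - 134 = (228 + 76*√(-7/4 + √35)) - 134 = 94 + 76*√(-7/4 + √35)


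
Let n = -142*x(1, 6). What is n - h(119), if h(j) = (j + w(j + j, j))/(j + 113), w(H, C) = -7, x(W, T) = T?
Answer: -24722/29 ≈ -852.48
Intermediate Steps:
h(j) = (-7 + j)/(113 + j) (h(j) = (j - 7)/(j + 113) = (-7 + j)/(113 + j))
n = -852 (n = -142*6 = -852)
n - h(119) = -852 - (-7 + 119)/(113 + 119) = -852 - 112/232 = -852 - 1*14/29 = -852 - 14/29 = -24722/29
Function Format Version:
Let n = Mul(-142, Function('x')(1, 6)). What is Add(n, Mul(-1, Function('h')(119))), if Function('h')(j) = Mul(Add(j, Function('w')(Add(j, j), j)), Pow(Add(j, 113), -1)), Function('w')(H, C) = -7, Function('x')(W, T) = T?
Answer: Rational(-24722, 29) ≈ -852.48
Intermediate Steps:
Function('h')(j) = Mul(Pow(Add(113, j), -1), Add(-7, j)) (Function('h')(j) = Mul(Add(j, -7), Pow(Add(j, 113), -1)) = Mul(Add(-7, j), Pow(Add(113, j), -1)) = Mul(Pow(Add(113, j), -1), Add(-7, j)))
n = -852 (n = Mul(-142, 6) = -852)
Add(n, Mul(-1, Function('h')(119))) = Add(-852, Mul(-1, Mul(Pow(Add(113, 119), -1), Add(-7, 119)))) = Add(-852, Mul(-1, Mul(Pow(232, -1), 112))) = Add(-852, Mul(-1, Mul(Rational(1, 232), 112))) = Add(-852, Mul(-1, Rational(14, 29))) = Add(-852, Rational(-14, 29)) = Rational(-24722, 29)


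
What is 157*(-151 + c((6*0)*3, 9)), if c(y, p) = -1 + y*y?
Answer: -23864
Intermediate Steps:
c(y, p) = -1 + y²
157*(-151 + c((6*0)*3, 9)) = 157*(-151 + (-1 + ((6*0)*3)²)) = 157*(-151 + (-1 + (0*3)²)) = 157*(-151 + (-1 + 0²)) = 157*(-151 + (-1 + 0)) = 157*(-151 - 1) = 157*(-152) = -23864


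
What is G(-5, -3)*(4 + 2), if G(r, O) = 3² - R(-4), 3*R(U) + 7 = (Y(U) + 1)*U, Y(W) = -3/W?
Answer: 82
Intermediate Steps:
R(U) = -7/3 + U*(1 - 3/U)/3 (R(U) = -7/3 + ((-3/U + 1)*U)/3 = -7/3 + ((1 - 3/U)*U)/3 = -7/3 + (U*(1 - 3/U))/3 = -7/3 + U*(1 - 3/U)/3)
G(r, O) = 41/3 (G(r, O) = 3² - (-10/3 + (⅓)*(-4)) = 9 - (-10/3 - 4/3) = 9 - 1*(-14/3) = 9 + 14/3 = 41/3)
G(-5, -3)*(4 + 2) = 41*(4 + 2)/3 = (41/3)*6 = 82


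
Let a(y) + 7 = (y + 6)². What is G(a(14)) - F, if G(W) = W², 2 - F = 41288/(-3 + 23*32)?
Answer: 113250939/733 ≈ 1.5450e+5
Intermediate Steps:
a(y) = -7 + (6 + y)² (a(y) = -7 + (y + 6)² = -7 + (6 + y)²)
F = -39822/733 (F = 2 - 41288/(-3 + 23*32) = 2 - 41288/(-3 + 736) = 2 - 41288/733 = -39822/733 ≈ -54.327)
G(a(14)) - F = (-7 + (6 + 14)²)² - 1*(-39822/733) = (-7 + 20²)² + 39822/733 = (-7 + 400)² + 39822/733 = 393² + 39822/733 = 154449 + 39822/733 = 113250939/733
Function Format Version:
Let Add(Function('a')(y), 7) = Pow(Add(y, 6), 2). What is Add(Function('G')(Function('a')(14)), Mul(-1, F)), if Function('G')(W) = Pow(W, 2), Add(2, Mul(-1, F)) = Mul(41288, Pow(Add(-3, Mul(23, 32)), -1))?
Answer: Rational(113250939, 733) ≈ 1.5450e+5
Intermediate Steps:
Function('a')(y) = Add(-7, Pow(Add(6, y), 2)) (Function('a')(y) = Add(-7, Pow(Add(y, 6), 2)) = Add(-7, Pow(Add(6, y), 2)))
F = Rational(-39822, 733) (F = Add(2, Mul(-1, Mul(41288, Pow(Add(-3, Mul(23, 32)), -1)))) = Add(2, Mul(-1, Mul(41288, Pow(Add(-3, 736), -1)))) = Add(2, Mul(-1, Mul(41288, Pow(733, -1)))) = Add(2, Mul(-1, Mul(41288, Rational(1, 733)))) = Add(2, Mul(-1, Rational(41288, 733))) = Add(2, Rational(-41288, 733)) = Rational(-39822, 733) ≈ -54.327)
Add(Function('G')(Function('a')(14)), Mul(-1, F)) = Add(Pow(Add(-7, Pow(Add(6, 14), 2)), 2), Mul(-1, Rational(-39822, 733))) = Add(Pow(Add(-7, Pow(20, 2)), 2), Rational(39822, 733)) = Add(Pow(Add(-7, 400), 2), Rational(39822, 733)) = Add(Pow(393, 2), Rational(39822, 733)) = Add(154449, Rational(39822, 733)) = Rational(113250939, 733)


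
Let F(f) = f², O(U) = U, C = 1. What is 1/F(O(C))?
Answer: 1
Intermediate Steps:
1/F(O(C)) = 1/(1²) = 1/1 = 1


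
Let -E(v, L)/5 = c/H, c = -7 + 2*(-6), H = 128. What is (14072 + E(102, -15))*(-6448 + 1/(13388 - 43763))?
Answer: -117600390546437/1296000 ≈ -9.0741e+7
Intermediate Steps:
c = -19 (c = -7 - 12 = -19)
E(v, L) = 95/128 (E(v, L) = -(-95)/128 = -5*(-19/128) = 95/128)
(14072 + E(102, -15))*(-6448 + 1/(13388 - 43763)) = (14072 + 95/128)*(-6448 + 1/(13388 - 43763)) = 1801311*(-6448 + 1/(-30375))/128 = 1801311*(-6448 - 1/30375)/128 = (1801311/128)*(-195858001/30375) = -117600390546437/1296000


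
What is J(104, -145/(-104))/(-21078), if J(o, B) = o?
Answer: -52/10539 ≈ -0.0049341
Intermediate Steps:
J(104, -145/(-104))/(-21078) = 104/(-21078) = 104*(-1/21078) = -52/10539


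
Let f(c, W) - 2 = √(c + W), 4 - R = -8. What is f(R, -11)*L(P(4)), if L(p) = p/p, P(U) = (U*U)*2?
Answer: 3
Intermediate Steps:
P(U) = 2*U² (P(U) = U²*2 = 2*U²)
L(p) = 1
R = 12 (R = 4 - 1*(-8) = 4 + 8 = 12)
f(c, W) = 2 + √(W + c) (f(c, W) = 2 + √(c + W) = 2 + √(W + c))
f(R, -11)*L(P(4)) = (2 + √(-11 + 12))*1 = (2 + √1)*1 = (2 + 1)*1 = 3*1 = 3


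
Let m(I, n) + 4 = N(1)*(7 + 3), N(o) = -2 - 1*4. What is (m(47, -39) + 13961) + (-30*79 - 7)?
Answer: 11520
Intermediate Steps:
N(o) = -6 (N(o) = -2 - 4 = -6)
m(I, n) = -64 (m(I, n) = -4 - 6*(7 + 3) = -4 - 6*10 = -4 - 60 = -64)
(m(47, -39) + 13961) + (-30*79 - 7) = (-64 + 13961) + (-30*79 - 7) = 13897 + (-2370 - 7) = 13897 - 2377 = 11520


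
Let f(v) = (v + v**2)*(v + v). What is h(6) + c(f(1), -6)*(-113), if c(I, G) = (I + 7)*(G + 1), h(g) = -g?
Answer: 6209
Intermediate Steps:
f(v) = 2*v*(v + v**2) (f(v) = (v + v**2)*(2*v) = 2*v*(v + v**2))
c(I, G) = (1 + G)*(7 + I) (c(I, G) = (7 + I)*(1 + G) = (1 + G)*(7 + I))
h(6) + c(f(1), -6)*(-113) = -1*6 + (7 + 2*1**2*(1 + 1) + 7*(-6) - 12*1**2*(1 + 1))*(-113) = -6 + (7 + 2*1*2 - 42 - 12*2)*(-113) = -6 + (7 + 4 - 42 - 6*4)*(-113) = -6 + (7 + 4 - 42 - 24)*(-113) = -6 - 55*(-113) = -6 + 6215 = 6209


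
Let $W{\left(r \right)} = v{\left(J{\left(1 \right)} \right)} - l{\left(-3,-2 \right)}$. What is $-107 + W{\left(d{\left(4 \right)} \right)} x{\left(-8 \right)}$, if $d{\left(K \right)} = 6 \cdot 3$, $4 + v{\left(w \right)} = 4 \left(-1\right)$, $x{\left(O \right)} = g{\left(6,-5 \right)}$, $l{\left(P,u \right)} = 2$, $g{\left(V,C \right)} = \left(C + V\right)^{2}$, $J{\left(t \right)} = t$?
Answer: $-117$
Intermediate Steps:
$x{\left(O \right)} = 1$ ($x{\left(O \right)} = \left(-5 + 6\right)^{2} = 1^{2} = 1$)
$v{\left(w \right)} = -8$ ($v{\left(w \right)} = -4 + 4 \left(-1\right) = -4 - 4 = -8$)
$d{\left(K \right)} = 18$
$W{\left(r \right)} = -10$ ($W{\left(r \right)} = -8 - 2 = -10$)
$-107 + W{\left(d{\left(4 \right)} \right)} x{\left(-8 \right)} = -107 - 10 = -117$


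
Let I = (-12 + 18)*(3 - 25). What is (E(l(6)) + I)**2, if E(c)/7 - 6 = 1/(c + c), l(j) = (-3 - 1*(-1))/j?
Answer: 40401/4 ≈ 10100.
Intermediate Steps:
l(j) = -2/j (l(j) = (-3 + 1)/j = -2/j)
E(c) = 42 + 7/(2*c) (E(c) = 42 + 7/(c + c) = 42 + 7/((2*c)) = 42 + 7*(1/(2*c)) = 42 + 7/(2*c))
I = -132 (I = 6*(-22) = -132)
(E(l(6)) + I)**2 = ((42 + 7/(2*((-2/6)))) - 132)**2 = ((42 + 7/(2*((-2*1/6)))) - 132)**2 = ((42 + 7/(2*(-1/3))) - 132)**2 = ((42 + (7/2)*(-3)) - 132)**2 = ((42 - 21/2) - 132)**2 = (63/2 - 132)**2 = (-201/2)**2 = 40401/4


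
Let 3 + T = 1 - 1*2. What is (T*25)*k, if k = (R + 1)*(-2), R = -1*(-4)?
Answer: 1000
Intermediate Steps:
T = -4 (T = -3 + (1 - 1*2) = -3 + (1 - 2) = -3 - 1 = -4)
R = 4
k = -10 (k = (4 + 1)*(-2) = 5*(-2) = -10)
(T*25)*k = -4*25*(-10) = -100*(-10) = 1000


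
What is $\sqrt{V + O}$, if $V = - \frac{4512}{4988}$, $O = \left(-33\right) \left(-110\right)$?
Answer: $\frac{13 \sqrt{33392166}}{1247} \approx 60.242$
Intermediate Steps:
$O = 3630$
$V = - \frac{1128}{1247}$ ($V = \left(-4512\right) \frac{1}{4988} = - \frac{1128}{1247} \approx -0.90457$)
$\sqrt{V + O} = \sqrt{- \frac{1128}{1247} + 3630} = \sqrt{\frac{4525482}{1247}} = \frac{13 \sqrt{33392166}}{1247}$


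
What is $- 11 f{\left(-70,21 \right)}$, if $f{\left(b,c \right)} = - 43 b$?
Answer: $-33110$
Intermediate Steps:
$- 11 f{\left(-70,21 \right)} = - 11 \left(\left(-43\right) \left(-70\right)\right) = \left(-11\right) 3010 = -33110$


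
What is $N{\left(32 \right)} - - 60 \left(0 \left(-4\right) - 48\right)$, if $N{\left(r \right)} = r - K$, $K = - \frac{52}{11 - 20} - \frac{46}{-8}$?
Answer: $- \frac{102943}{36} \approx -2859.5$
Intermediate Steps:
$K = \frac{415}{36}$ ($K = - \frac{52}{-9} - - \frac{23}{4} = \left(-52\right) \left(- \frac{1}{9}\right) + \frac{23}{4} = \frac{52}{9} + \frac{23}{4} = \frac{415}{36} \approx 11.528$)
$N{\left(r \right)} = - \frac{415}{36} + r$ ($N{\left(r \right)} = r - \frac{415}{36} = - \frac{415}{36} + r$)
$N{\left(32 \right)} - - 60 \left(0 \left(-4\right) - 48\right) = \left(- \frac{415}{36} + 32\right) - - 60 \left(0 \left(-4\right) - 48\right) = \frac{737}{36} - - 60 \left(0 - 48\right) = \frac{737}{36} - \left(-60\right) \left(-48\right) = \frac{737}{36} - 2880 = - \frac{102943}{36}$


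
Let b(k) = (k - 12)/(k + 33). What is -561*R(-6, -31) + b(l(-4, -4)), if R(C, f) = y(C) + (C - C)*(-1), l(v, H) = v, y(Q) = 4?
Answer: -65092/29 ≈ -2244.6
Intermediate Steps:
b(k) = (-12 + k)/(33 + k)
R(C, f) = 4 (R(C, f) = 4 + (C - C)*(-1) = 4 + 0*(-1) = 4 + 0 = 4)
-561*R(-6, -31) + b(l(-4, -4)) = -561*4 + (-12 - 4)/(33 - 4) = -2244 - 16/29 = -65092/29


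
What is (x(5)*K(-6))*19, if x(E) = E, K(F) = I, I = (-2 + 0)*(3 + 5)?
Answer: -1520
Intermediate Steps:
I = -16 (I = -2*8 = -16)
K(F) = -16
(x(5)*K(-6))*19 = (5*(-16))*19 = -80*19 = -1520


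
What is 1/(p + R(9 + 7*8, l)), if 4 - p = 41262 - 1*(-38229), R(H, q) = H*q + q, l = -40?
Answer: -1/82127 ≈ -1.2176e-5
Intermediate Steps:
R(H, q) = q + H*q
p = -79487 (p = 4 - (41262 - 1*(-38229)) = 4 - (41262 + 38229) = 4 - 1*79491 = 4 - 79491 = -79487)
1/(p + R(9 + 7*8, l)) = 1/(-79487 - 40*(1 + (9 + 7*8))) = 1/(-79487 - 40*(1 + (9 + 56))) = 1/(-79487 - 40*(1 + 65)) = 1/(-79487 - 40*66) = 1/(-79487 - 2640) = 1/(-82127) = -1/82127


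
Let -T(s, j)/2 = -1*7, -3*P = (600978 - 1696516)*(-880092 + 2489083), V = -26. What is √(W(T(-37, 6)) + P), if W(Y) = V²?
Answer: 17*√18298035822/3 ≈ 7.6653e+5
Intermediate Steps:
P = 1762710782158/3 (P = -(600978 - 1696516)*(-880092 + 2489083)/3 = -(-1095538)*1608991/3 = -⅓*(-1762710782158) = 1762710782158/3 ≈ 5.8757e+11)
T(s, j) = 14 (T(s, j) = -(-2)*7 = -2*(-7) = 14)
W(Y) = 676 (W(Y) = (-26)² = 676)
√(W(T(-37, 6)) + P) = √(676 + 1762710782158/3) = √(1762710784186/3) = 17*√18298035822/3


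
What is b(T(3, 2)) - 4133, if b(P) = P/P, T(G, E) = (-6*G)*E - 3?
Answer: -4132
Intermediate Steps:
T(G, E) = -3 - 6*E*G (T(G, E) = -6*E*G - 3 = -3 - 6*E*G)
b(P) = 1
b(T(3, 2)) - 4133 = 1 - 4133 = -4132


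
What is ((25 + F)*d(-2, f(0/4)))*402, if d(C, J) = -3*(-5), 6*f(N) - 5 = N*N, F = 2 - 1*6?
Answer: 126630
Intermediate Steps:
F = -4 (F = 2 - 6 = -4)
f(N) = ⅚ + N²/6 (f(N) = ⅚ + (N*N)/6 = ⅚ + N²/6)
d(C, J) = 15
((25 + F)*d(-2, f(0/4)))*402 = ((25 - 4)*15)*402 = (21*15)*402 = 315*402 = 126630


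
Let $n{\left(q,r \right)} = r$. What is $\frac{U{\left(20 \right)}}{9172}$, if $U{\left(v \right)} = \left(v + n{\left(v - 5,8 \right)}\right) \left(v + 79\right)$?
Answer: $\frac{693}{2293} \approx 0.30222$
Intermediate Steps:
$U{\left(v \right)} = \left(8 + v\right) \left(79 + v\right)$ ($U{\left(v \right)} = \left(v + 8\right) \left(v + 79\right) = \left(8 + v\right) \left(79 + v\right)$)
$\frac{U{\left(20 \right)}}{9172} = \frac{632 + 20^{2} + 87 \cdot 20}{9172} = \left(632 + 400 + 1740\right) \frac{1}{9172} = 2772 \cdot \frac{1}{9172} = \frac{693}{2293}$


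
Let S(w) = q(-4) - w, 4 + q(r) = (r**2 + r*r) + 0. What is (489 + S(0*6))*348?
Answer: 179916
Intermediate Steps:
q(r) = -4 + 2*r**2 (q(r) = -4 + ((r**2 + r*r) + 0) = -4 + ((r**2 + r**2) + 0) = -4 + (2*r**2 + 0) = -4 + 2*r**2)
S(w) = 28 - w (S(w) = (-4 + 2*(-4)**2) - w = (-4 + 2*16) - w = (-4 + 32) - w = 28 - w)
(489 + S(0*6))*348 = (489 + (28 - 0*6))*348 = (489 + (28 - 1*0))*348 = (489 + (28 + 0))*348 = (489 + 28)*348 = 517*348 = 179916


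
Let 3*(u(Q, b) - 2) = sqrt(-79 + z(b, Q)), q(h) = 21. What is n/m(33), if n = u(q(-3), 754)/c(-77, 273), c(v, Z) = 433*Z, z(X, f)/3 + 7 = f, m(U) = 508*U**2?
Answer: 1/32697318654 + I*sqrt(37)/196183911924 ≈ 3.0584e-11 + 3.1005e-11*I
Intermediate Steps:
z(X, f) = -21 + 3*f
u(Q, b) = 2 + sqrt(-100 + 3*Q)/3 (u(Q, b) = 2 + sqrt(-79 + (-21 + 3*Q))/3 = 2 + sqrt(-100 + 3*Q)/3)
n = 2/118209 + I*sqrt(37)/354627 (n = (2 + sqrt(-100 + 3*21)/3)/((433*273)) = (2 + sqrt(-100 + 63)/3)/118209 = (2 + sqrt(-37)/3)*(1/118209) = (2 + (I*sqrt(37))/3)*(1/118209) = (2 + I*sqrt(37)/3)*(1/118209) = 2/118209 + I*sqrt(37)/354627 ≈ 1.6919e-5 + 1.7153e-5*I)
n/m(33) = (2/118209 + I*sqrt(37)/354627)/((508*33**2)) = (2/118209 + I*sqrt(37)/354627)/((508*1089)) = (2/118209 + I*sqrt(37)/354627)/553212 = (2/118209 + I*sqrt(37)/354627)*(1/553212) = 1/32697318654 + I*sqrt(37)/196183911924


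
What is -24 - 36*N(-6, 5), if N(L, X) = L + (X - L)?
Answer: -204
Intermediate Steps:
N(L, X) = X
-24 - 36*N(-6, 5) = -24 - 36*5 = -24 - 180 = -204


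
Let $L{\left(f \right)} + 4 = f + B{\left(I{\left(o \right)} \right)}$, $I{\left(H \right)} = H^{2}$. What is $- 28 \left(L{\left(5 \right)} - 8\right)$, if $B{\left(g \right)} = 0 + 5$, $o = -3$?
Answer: $56$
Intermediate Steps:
$B{\left(g \right)} = 5$
$L{\left(f \right)} = 1 + f$ ($L{\left(f \right)} = -4 + \left(f + 5\right) = -4 + \left(5 + f\right) = 1 + f$)
$- 28 \left(L{\left(5 \right)} - 8\right) = - 28 \left(\left(1 + 5\right) - 8\right) = - 28 \left(6 - 8\right) = \left(-28\right) \left(-2\right) = 56$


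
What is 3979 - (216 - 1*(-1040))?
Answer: 2723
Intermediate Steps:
3979 - (216 - 1*(-1040)) = 3979 - (216 + 1040) = 3979 - 1*1256 = 3979 - 1256 = 2723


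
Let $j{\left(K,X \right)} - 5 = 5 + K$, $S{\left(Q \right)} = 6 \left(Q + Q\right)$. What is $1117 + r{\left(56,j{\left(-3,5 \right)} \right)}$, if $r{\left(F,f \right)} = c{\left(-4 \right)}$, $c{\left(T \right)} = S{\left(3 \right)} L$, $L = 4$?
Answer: $1261$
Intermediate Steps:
$S{\left(Q \right)} = 12 Q$ ($S{\left(Q \right)} = 6 \cdot 2 Q = 12 Q$)
$j{\left(K,X \right)} = 10 + K$ ($j{\left(K,X \right)} = 5 + \left(5 + K\right) = 10 + K$)
$c{\left(T \right)} = 144$ ($c{\left(T \right)} = 12 \cdot 3 \cdot 4 = 36 \cdot 4 = 144$)
$r{\left(F,f \right)} = 144$
$1117 + r{\left(56,j{\left(-3,5 \right)} \right)} = 1117 + 144 = 1261$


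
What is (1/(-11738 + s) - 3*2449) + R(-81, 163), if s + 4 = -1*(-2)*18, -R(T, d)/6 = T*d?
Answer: 841321925/11706 ≈ 71871.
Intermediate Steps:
R(T, d) = -6*T*d
s = 32 (s = -4 - 1*(-2)*18 = -4 + 2*18 = -4 + 36 = 32)
(1/(-11738 + s) - 3*2449) + R(-81, 163) = (1/(-11738 + 32) - 3*2449) - 6*(-81)*163 = (1/(-11706) - 7347) + 79218 = (-1/11706 - 7347) + 79218 = -86003983/11706 + 79218 = 841321925/11706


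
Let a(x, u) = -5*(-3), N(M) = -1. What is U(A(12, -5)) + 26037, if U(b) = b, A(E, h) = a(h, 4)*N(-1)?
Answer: 26022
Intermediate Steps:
a(x, u) = 15
A(E, h) = -15 (A(E, h) = 15*(-1) = -15)
U(A(12, -5)) + 26037 = -15 + 26037 = 26022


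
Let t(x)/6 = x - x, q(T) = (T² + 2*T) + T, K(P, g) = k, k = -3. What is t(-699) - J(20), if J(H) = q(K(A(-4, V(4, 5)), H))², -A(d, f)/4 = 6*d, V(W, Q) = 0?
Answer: 0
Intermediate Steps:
A(d, f) = -24*d
K(P, g) = -3
q(T) = T² + 3*T
J(H) = 0 (J(H) = (-3*(3 - 3))² = (-3*0)² = 0² = 0)
t(x) = 0 (t(x) = 6*(x - x) = 6*0 = 0)
t(-699) - J(20) = 0 - 1*0 = 0 + 0 = 0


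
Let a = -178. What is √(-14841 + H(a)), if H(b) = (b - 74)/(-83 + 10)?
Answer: 3*I*√8785477/73 ≈ 121.81*I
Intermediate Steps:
H(b) = 74/73 - b/73 (H(b) = (-74 + b)/(-73) = (-74 + b)*(-1/73) = 74/73 - b/73)
√(-14841 + H(a)) = √(-14841 + (74/73 - 1/73*(-178))) = √(-14841 + (74/73 + 178/73)) = √(-14841 + 252/73) = √(-1083141/73) = 3*I*√8785477/73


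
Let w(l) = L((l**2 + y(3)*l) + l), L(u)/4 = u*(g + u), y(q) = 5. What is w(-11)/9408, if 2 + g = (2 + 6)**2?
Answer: 2145/784 ≈ 2.7360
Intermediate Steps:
g = 62 (g = -2 + (2 + 6)**2 = -2 + 8**2 = -2 + 64 = 62)
L(u) = 4*u*(62 + u) (L(u) = 4*(u*(62 + u)) = 4*u*(62 + u))
w(l) = 4*(l**2 + 6*l)*(62 + l**2 + 6*l) (w(l) = 4*((l**2 + 5*l) + l)*(62 + ((l**2 + 5*l) + l)) = 4*(l**2 + 6*l)*(62 + (l**2 + 6*l)) = 4*(l**2 + 6*l)*(62 + l**2 + 6*l))
w(-11)/9408 = (4*(-11)*(6 - 11)*(62 - 11*(6 - 11)))/9408 = (4*(-11)*(-5)*(62 - 11*(-5)))*(1/9408) = (4*(-11)*(-5)*(62 + 55))*(1/9408) = (4*(-11)*(-5)*117)*(1/9408) = 25740*(1/9408) = 2145/784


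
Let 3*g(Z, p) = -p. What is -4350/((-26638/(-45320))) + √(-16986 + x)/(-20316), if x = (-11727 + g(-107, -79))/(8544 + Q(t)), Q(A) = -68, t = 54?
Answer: -98571000/13319 - I*√2745938634270/258297624 ≈ -7400.8 - 0.0064154*I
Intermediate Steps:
g(Z, p) = -p/3 (g(Z, p) = (-p)/3 = -p/3)
x = -17551/12714 (x = (-11727 - ⅓*(-79))/(8544 - 68) = (-11727 + 79/3)/8476 = -35102/3*1/8476 = -17551/12714 ≈ -1.3804)
-4350/((-26638/(-45320))) + √(-16986 + x)/(-20316) = -4350/((-26638/(-45320))) + √(-16986 - 17551/12714)/(-20316) = -4350/((-26638*(-1/45320))) + √(-215977555/12714)*(-1/20316) = -4350/13319/22660 + (I*√2745938634270/12714)*(-1/20316) = -4350*22660/13319 - I*√2745938634270/258297624 = -98571000/13319 - I*√2745938634270/258297624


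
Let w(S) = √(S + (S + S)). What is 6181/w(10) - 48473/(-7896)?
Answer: 48473/7896 + 6181*√30/30 ≈ 1134.6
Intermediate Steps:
w(S) = √3*√S (w(S) = √(S + 2*S) = √(3*S) = √3*√S)
6181/w(10) - 48473/(-7896) = 6181/((√3*√10)) - 48473/(-7896) = 6181/(√30) - 48473*(-1/7896) = 6181*(√30/30) + 48473/7896 = 6181*√30/30 + 48473/7896 = 48473/7896 + 6181*√30/30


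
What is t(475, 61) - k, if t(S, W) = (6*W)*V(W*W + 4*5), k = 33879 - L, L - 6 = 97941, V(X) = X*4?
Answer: 5540892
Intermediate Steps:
V(X) = 4*X
L = 97947 (L = 6 + 97941 = 97947)
k = -64068 (k = 33879 - 1*97947 = 33879 - 97947 = -64068)
t(S, W) = 6*W*(80 + 4*W²) (t(S, W) = (6*W)*(4*(W*W + 4*5)) = (6*W)*(4*(W² + 20)) = (6*W)*(4*(20 + W²)) = (6*W)*(80 + 4*W²) = 6*W*(80 + 4*W²))
t(475, 61) - k = 24*61*(20 + 61²) - 1*(-64068) = 24*61*(20 + 3721) + 64068 = 24*61*3741 + 64068 = 5476824 + 64068 = 5540892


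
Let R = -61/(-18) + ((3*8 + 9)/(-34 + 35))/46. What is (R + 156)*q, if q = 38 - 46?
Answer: -265136/207 ≈ -1280.8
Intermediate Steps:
R = 850/207 (R = -61*(-1/18) + ((24 + 9)/1)*(1/46) = 61/18 + (33*1)*(1/46) = 61/18 + 33*(1/46) = 61/18 + 33/46 = 850/207 ≈ 4.1063)
q = -8
(R + 156)*q = (850/207 + 156)*(-8) = (33142/207)*(-8) = -265136/207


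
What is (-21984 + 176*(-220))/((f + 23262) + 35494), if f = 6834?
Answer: -4336/4685 ≈ -0.92551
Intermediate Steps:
(-21984 + 176*(-220))/((f + 23262) + 35494) = (-21984 + 176*(-220))/((6834 + 23262) + 35494) = (-21984 - 38720)/(30096 + 35494) = -60704/65590 = -60704*1/65590 = -4336/4685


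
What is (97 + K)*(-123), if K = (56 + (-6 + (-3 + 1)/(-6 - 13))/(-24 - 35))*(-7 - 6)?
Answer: 87183261/1121 ≈ 77773.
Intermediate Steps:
K = -817544/1121 (K = (56 + (-6 - 2/(-19))/(-59))*(-13) = (56 + (-6 - 2*(-1/19))*(-1/59))*(-13) = (56 + (-6 + 2/19)*(-1/59))*(-13) = (56 - 112/19*(-1/59))*(-13) = (56 + 112/1121)*(-13) = (62888/1121)*(-13) = -817544/1121 ≈ -729.30)
(97 + K)*(-123) = (97 - 817544/1121)*(-123) = -708807/1121*(-123) = 87183261/1121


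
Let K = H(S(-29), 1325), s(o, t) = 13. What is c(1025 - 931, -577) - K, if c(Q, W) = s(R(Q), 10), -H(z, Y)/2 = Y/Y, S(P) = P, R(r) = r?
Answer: 15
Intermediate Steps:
H(z, Y) = -2 (H(z, Y) = -2*Y/Y = -2*1 = -2)
K = -2
c(Q, W) = 13
c(1025 - 931, -577) - K = 13 - 1*(-2) = 13 + 2 = 15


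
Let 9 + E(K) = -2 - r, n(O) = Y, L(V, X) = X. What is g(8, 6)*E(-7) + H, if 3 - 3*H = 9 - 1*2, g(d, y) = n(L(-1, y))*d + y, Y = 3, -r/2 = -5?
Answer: -1894/3 ≈ -631.33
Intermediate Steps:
r = 10 (r = -2*(-5) = 10)
n(O) = 3
E(K) = -21 (E(K) = -9 + (-2 - 1*10) = -9 + (-2 - 10) = -9 - 12 = -21)
g(d, y) = y + 3*d (g(d, y) = 3*d + y = y + 3*d)
H = -4/3 (H = 1 - (9 - 1*2)/3 = 1 - (9 - 2)/3 = 1 - ⅓*7 = 1 - 7/3 = -4/3 ≈ -1.3333)
g(8, 6)*E(-7) + H = (6 + 3*8)*(-21) - 4/3 = (6 + 24)*(-21) - 4/3 = 30*(-21) - 4/3 = -630 - 4/3 = -1894/3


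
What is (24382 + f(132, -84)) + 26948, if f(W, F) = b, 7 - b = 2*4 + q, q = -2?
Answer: 51331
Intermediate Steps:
b = 1 (b = 7 - (2*4 - 2) = 7 - (8 - 2) = 7 - 1*6 = 7 - 6 = 1)
f(W, F) = 1
(24382 + f(132, -84)) + 26948 = (24382 + 1) + 26948 = 24383 + 26948 = 51331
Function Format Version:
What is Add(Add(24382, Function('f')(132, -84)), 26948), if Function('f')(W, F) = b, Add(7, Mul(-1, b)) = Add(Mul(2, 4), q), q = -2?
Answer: 51331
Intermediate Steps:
b = 1 (b = Add(7, Mul(-1, Add(Mul(2, 4), -2))) = Add(7, Mul(-1, Add(8, -2))) = Add(7, Mul(-1, 6)) = Add(7, -6) = 1)
Function('f')(W, F) = 1
Add(Add(24382, Function('f')(132, -84)), 26948) = Add(Add(24382, 1), 26948) = Add(24383, 26948) = 51331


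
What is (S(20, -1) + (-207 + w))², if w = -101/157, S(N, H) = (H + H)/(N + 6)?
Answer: 179739537849/4165681 ≈ 43148.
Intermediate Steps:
S(N, H) = 2*H/(6 + N) (S(N, H) = (2*H)/(6 + N) = 2*H/(6 + N))
w = -101/157 (w = -101*1/157 = -101/157 ≈ -0.64331)
(S(20, -1) + (-207 + w))² = (2*(-1)/(6 + 20) + (-207 - 101/157))² = (2*(-1)/26 - 32600/157)² = (2*(-1)*(1/26) - 32600/157)² = (-1/13 - 32600/157)² = (-423957/2041)² = 179739537849/4165681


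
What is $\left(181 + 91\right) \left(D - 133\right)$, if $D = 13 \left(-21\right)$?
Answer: $-110432$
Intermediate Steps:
$D = -273$
$\left(181 + 91\right) \left(D - 133\right) = \left(181 + 91\right) \left(-273 - 133\right) = 272 \left(-406\right) = -110432$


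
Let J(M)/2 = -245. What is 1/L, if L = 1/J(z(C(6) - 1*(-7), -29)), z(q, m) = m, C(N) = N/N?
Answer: -490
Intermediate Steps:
C(N) = 1
J(M) = -490 (J(M) = 2*(-245) = -490)
L = -1/490 (L = 1/(-490) = -1/490 ≈ -0.0020408)
1/L = 1/(-1/490) = -490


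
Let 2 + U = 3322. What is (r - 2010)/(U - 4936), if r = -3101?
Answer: 5111/1616 ≈ 3.1627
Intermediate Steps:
U = 3320 (U = -2 + 3322 = 3320)
(r - 2010)/(U - 4936) = (-3101 - 2010)/(3320 - 4936) = -5111/(-1616) = -5111*(-1/1616) = 5111/1616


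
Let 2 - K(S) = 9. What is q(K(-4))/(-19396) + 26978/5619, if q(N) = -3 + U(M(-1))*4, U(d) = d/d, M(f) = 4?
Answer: 523259669/108986124 ≈ 4.8012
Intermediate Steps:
K(S) = -7 (K(S) = 2 - 1*9 = 2 - 9 = -7)
U(d) = 1
q(N) = 1 (q(N) = -3 + 1*4 = -3 + 4 = 1)
q(K(-4))/(-19396) + 26978/5619 = 1/(-19396) + 26978/5619 = 1*(-1/19396) + 26978*(1/5619) = -1/19396 + 26978/5619 = 523259669/108986124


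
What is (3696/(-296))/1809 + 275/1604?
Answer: 5888509/35786844 ≈ 0.16454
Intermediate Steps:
(3696/(-296))/1809 + 275/1604 = (3696*(-1/296))*(1/1809) + 275*(1/1604) = -462/37*1/1809 + 275/1604 = -154/22311 + 275/1604 = 5888509/35786844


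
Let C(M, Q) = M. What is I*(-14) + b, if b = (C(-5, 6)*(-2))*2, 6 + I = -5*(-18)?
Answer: -1156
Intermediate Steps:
I = 84 (I = -6 - 5*(-18) = -6 + 90 = 84)
b = 20 (b = -5*(-2)*2 = 10*2 = 20)
I*(-14) + b = 84*(-14) + 20 = -1176 + 20 = -1156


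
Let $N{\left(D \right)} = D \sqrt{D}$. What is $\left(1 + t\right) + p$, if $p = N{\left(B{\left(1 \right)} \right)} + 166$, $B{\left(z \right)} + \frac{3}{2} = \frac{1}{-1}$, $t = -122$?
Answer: $45 - \frac{5 i \sqrt{10}}{4} \approx 45.0 - 3.9528 i$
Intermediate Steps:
$B{\left(z \right)} = - \frac{5}{2}$ ($B{\left(z \right)} = - \frac{3}{2} + \frac{1}{-1} = - \frac{3}{2} - 1 = - \frac{5}{2}$)
$N{\left(D \right)} = D^{\frac{3}{2}}$
$p = 166 - \frac{5 i \sqrt{10}}{4}$ ($p = \left(- \frac{5}{2}\right)^{\frac{3}{2}} + 166 = - \frac{5 i \sqrt{10}}{4} + 166 = 166 - \frac{5 i \sqrt{10}}{4} \approx 166.0 - 3.9528 i$)
$\left(1 + t\right) + p = \left(1 - 122\right) + \left(166 - \frac{5 i \sqrt{10}}{4}\right) = -121 + \left(166 - \frac{5 i \sqrt{10}}{4}\right) = 45 - \frac{5 i \sqrt{10}}{4}$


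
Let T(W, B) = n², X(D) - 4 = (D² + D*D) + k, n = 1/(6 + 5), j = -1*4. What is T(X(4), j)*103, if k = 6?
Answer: 103/121 ≈ 0.85124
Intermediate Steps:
j = -4
n = 1/11 ≈ 0.090909
X(D) = 10 + 2*D² (X(D) = 4 + ((D² + D*D) + 6) = 4 + ((D² + D²) + 6) = 4 + (2*D² + 6) = 4 + (6 + 2*D²) = 10 + 2*D²)
T(W, B) = 1/121 (T(W, B) = (1/11)² = 1/121)
T(X(4), j)*103 = (1/121)*103 = 103/121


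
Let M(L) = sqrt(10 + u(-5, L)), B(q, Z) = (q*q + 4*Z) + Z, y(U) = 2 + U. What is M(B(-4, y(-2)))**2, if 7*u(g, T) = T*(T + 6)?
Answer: 422/7 ≈ 60.286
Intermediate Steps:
u(g, T) = T*(6 + T)/7 (u(g, T) = (T*(T + 6))/7 = (T*(6 + T))/7 = T*(6 + T)/7)
B(q, Z) = q**2 + 5*Z (B(q, Z) = (q**2 + 4*Z) + Z = q**2 + 5*Z)
M(L) = sqrt(10 + L*(6 + L)/7)
M(B(-4, y(-2)))**2 = (sqrt(7)*sqrt(70 + ((-4)**2 + 5*(2 - 2))*(6 + ((-4)**2 + 5*(2 - 2))))/7)**2 = (sqrt(7)*sqrt(70 + (16 + 5*0)*(6 + (16 + 5*0)))/7)**2 = (sqrt(7)*sqrt(70 + (16 + 0)*(6 + (16 + 0)))/7)**2 = (sqrt(7)*sqrt(70 + 16*(6 + 16))/7)**2 = (sqrt(7)*sqrt(70 + 16*22)/7)**2 = (sqrt(7)*sqrt(70 + 352)/7)**2 = (sqrt(7)*sqrt(422)/7)**2 = (sqrt(2954)/7)**2 = 422/7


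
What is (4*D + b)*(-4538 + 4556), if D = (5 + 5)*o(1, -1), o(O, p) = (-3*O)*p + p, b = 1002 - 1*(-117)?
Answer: 21582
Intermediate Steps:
b = 1119 (b = 1002 + 117 = 1119)
o(O, p) = p - 3*O*p (o(O, p) = -3*O*p + p = p - 3*O*p)
D = 20 (D = (5 + 5)*(-(1 - 3*1)) = 10*(-(1 - 3)) = 10*(-1*(-2)) = 10*2 = 20)
(4*D + b)*(-4538 + 4556) = (4*20 + 1119)*(-4538 + 4556) = (80 + 1119)*18 = 1199*18 = 21582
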